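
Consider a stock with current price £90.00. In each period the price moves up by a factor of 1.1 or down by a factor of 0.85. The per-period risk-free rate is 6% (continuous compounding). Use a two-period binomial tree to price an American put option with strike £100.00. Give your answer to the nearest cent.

£10.00

Risk-neutral probability p = (e^0.06 − 0.85)/(1.1 − 0.85) = 0.2118/0.2500 = 0.8473
Terminal stock prices: S_uu = 108.9, S_ud = 84.15, S_dd = 65.02
Terminal payoffs (K − S): max(-8.9, 0) = 0, max(15.85, 0) = 15.85, max(34.98, 0) = 34.98
Node u (S = 99): continuation = e^(−0.06)·[0.8473·0.0000 + 0.1527·15.8500] = 2.2787; exercise value = 1.0000 ≤ continuation, so V_u = 2.2787
Node d (S = 76.5): continuation = e^(−0.06)·[0.8473·15.8500 + 0.1527·34.9750] = 17.6765; exercise value = 23.5000 > continuation, so V_d = 23.5000 (exercise)
Node 0 (S = 90): continuation = e^(−0.06)·[0.8473·2.2787 + 0.1527·23.5000] = 5.1968; exercise value = 10.0000 > continuation, so V_0 = 10.0000 (exercise)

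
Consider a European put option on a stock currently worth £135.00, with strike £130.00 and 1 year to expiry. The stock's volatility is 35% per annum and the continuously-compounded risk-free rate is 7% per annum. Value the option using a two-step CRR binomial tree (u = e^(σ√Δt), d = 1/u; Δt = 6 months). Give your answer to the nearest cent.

CRR parameters: u = e^(σ√Δt) = e^(0.35·√0.5) = 1.2808, d = 1/u = 0.7808
Per-period rate: rΔt = 0.07·0.5 = 0.035, so R = e^0.035 = 1.0356
Risk-neutral probability p = (e^0.035 − 0.7808)/(1.2808 − 0.7808) = 0.2549/0.5000 = 0.5097
Terminal stock prices: S_uu = 221.5, S_ud = 135, S_dd = 82.29
Terminal payoffs (K − S): max(-91.46, 0) = 0, max(-5, 0) = 0, max(47.71, 0) = 47.71
Node u (S = 172.9): V_u = e^(−0.035)·[0.5097·0.0000 + 0.4903·0.0000] = 0.0000
Node d (S = 105.4): V_d = e^(−0.035)·[0.5097·0.0000 + 0.4903·47.7058] = 22.5868
Node 0 (S = 135): V_0 = e^(−0.035)·[0.5097·0.0000 + 0.4903·22.5868] = 10.6940

£10.69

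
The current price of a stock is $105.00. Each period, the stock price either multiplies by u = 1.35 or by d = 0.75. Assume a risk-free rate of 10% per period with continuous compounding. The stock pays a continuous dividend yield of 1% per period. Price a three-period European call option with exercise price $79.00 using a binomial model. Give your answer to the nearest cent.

$45.36

Per-period risk-free factor R = e^0.1 = 1.1052; dividend-adjusted growth = e^(0.1−0.01) = 1.0942.
Risk-neutral probability p = (1.0942 − 0.75)/(1.35 − 0.75) = 0.3442/0.6000 = 0.5736
Terminal stock prices: S_uuu = 258.3, S_uud = 143.5, S_udd = 79.73, S_ddd = 44.3
Terminal payoffs (S − K): max(179.3, 0) = 179.3, max(64.52, 0) = 64.52, max(0.7344, 0) = 0.7344, max(-34.7, 0) = 0
Node uu (S = 191.4): V_uu = e^(−0.1)·[0.5736·179.3394 + 0.4264·64.5219] = 117.9763
Node ud (S = 106.3): V_ud = e^(−0.1)·[0.5736·64.5219 + 0.4264·0.7344] = 33.7725
Node dd (S = 59.06): V_dd = e^(−0.1)·[0.5736·0.7344 + 0.4264·0.0000] = 0.3812
Node u (S = 141.8): V_u = e^(−0.1)·[0.5736·117.9763 + 0.4264·33.7725] = 74.2634
Node d (S = 78.75): V_d = e^(−0.1)·[0.5736·33.7725 + 0.4264·0.3812] = 17.6762
Node 0 (S = 105): V_0 = e^(−0.1)·[0.5736·74.2634 + 0.4264·17.6762] = 45.3649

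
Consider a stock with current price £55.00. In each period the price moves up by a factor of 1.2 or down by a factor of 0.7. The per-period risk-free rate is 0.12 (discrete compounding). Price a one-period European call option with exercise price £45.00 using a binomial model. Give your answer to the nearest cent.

£15.75

Risk-neutral probability p = (1 + 0.12 − 0.7)/(1.2 − 0.7) = 0.4200/0.5000 = 0.8400
Terminal stock prices: S_u = 66, S_d = 38.5
Terminal payoffs (S − K): max(21, 0) = 21, max(-6.5, 0) = 0
Node 0 (S = 55): V_0 = 1/1.12·[0.8400·21.0000 + 0.1600·0.0000] = 15.7500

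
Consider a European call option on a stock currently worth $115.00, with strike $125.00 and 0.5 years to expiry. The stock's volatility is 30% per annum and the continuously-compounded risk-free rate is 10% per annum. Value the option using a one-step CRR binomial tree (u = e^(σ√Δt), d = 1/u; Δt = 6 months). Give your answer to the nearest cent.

CRR parameters: u = e^(σ√Δt) = e^(0.3·√0.5) = 1.2363, d = 1/u = 0.8089
Per-period rate: rΔt = 0.1·0.5 = 0.05, so R = e^0.05 = 1.0513
Risk-neutral probability p = (e^0.05 − 0.8089)/(1.2363 − 0.8089) = 0.2424/0.4275 = 0.5671
Terminal stock prices: S_u = 142.2, S_d = 93.02
Terminal payoffs (S − K): max(17.18, 0) = 17.18, max(-31.98, 0) = 0
Node 0 (S = 115): V_0 = e^(−0.05)·[0.5671·17.1758 + 0.4329·0.0000] = 9.2655

$9.27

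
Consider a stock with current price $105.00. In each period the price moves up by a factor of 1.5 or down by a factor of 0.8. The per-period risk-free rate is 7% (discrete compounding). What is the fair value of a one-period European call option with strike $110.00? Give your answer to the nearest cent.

$17.12

Risk-neutral probability p = (1 + 0.07 − 0.8)/(1.5 − 0.8) = 0.2700/0.7000 = 0.3857
Terminal stock prices: S_u = 157.5, S_d = 84
Terminal payoffs (S − K): max(47.5, 0) = 47.5, max(-26, 0) = 0
Node 0 (S = 105): V_0 = 1/1.07·[0.3857·47.5000 + 0.6143·0.0000] = 17.1228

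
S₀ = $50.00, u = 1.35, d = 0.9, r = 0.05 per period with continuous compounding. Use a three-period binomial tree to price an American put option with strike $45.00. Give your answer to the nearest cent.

$2.15

Risk-neutral probability p = (e^0.05 − 0.9)/(1.35 − 0.9) = 0.1513/0.4500 = 0.3362
Terminal stock prices: S_uuu = 123, S_uud = 82.01, S_udd = 54.68, S_ddd = 36.45
Terminal payoffs (K − S): max(-78.02, 0) = 0, max(-37.01, 0) = 0, max(-9.675, 0) = 0, max(8.55, 0) = 8.55
Node uu (S = 91.13): continuation = e^(−0.05)·[0.3362·0.0000 + 0.6638·0.0000] = 0.0000; exercise value = 0.0000 ≤ continuation, so V_uu = 0.0000
Node ud (S = 60.75): continuation = e^(−0.05)·[0.3362·0.0000 + 0.6638·0.0000] = 0.0000; exercise value = 0.0000 ≤ continuation, so V_ud = 0.0000
Node dd (S = 40.5): continuation = e^(−0.05)·[0.3362·0.0000 + 0.6638·8.5500] = 5.3990; exercise value = 4.5000 ≤ continuation, so V_dd = 5.3990
Node u (S = 67.5): continuation = e^(−0.05)·[0.3362·0.0000 + 0.6638·0.0000] = 0.0000; exercise value = 0.0000 ≤ continuation, so V_u = 0.0000
Node d (S = 45): continuation = e^(−0.05)·[0.3362·0.0000 + 0.6638·5.3990] = 3.4093; exercise value = 0.0000 ≤ continuation, so V_d = 3.4093
Node 0 (S = 50): continuation = e^(−0.05)·[0.3362·0.0000 + 0.6638·3.4093] = 2.1529; exercise value = 0.0000 ≤ continuation, so V_0 = 2.1529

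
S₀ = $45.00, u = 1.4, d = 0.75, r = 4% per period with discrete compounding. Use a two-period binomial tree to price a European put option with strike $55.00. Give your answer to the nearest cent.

$11.96

Risk-neutral probability p = (1 + 0.04 − 0.75)/(1.4 − 0.75) = 0.2900/0.6500 = 0.4462
Terminal stock prices: S_uu = 88.2, S_ud = 47.25, S_dd = 25.31
Terminal payoffs (K − S): max(-33.2, 0) = 0, max(7.75, 0) = 7.75, max(29.69, 0) = 29.69
Node u (S = 63): V_u = 1/1.04·[0.4462·0.0000 + 0.5538·7.7500] = 4.1272
Node d (S = 33.75): V_d = 1/1.04·[0.4462·7.7500 + 0.5538·29.6875] = 19.1346
Node 0 (S = 45): V_0 = 1/1.04·[0.4462·4.1272 + 0.5538·19.1346] = 11.9606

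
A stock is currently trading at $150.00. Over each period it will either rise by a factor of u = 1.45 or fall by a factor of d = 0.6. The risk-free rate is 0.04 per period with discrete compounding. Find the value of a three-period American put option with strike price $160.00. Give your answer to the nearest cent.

Risk-neutral probability p = (1 + 0.04 − 0.6)/(1.45 − 0.6) = 0.4400/0.8500 = 0.5176
Terminal stock prices: S_uuu = 457.3, S_uud = 189.2, S_udd = 78.3, S_ddd = 32.4
Terminal payoffs (K − S): max(-297.3, 0) = 0, max(-29.22, 0) = 0, max(81.7, 0) = 81.7, max(127.6, 0) = 127.6
Node uu (S = 315.4): continuation = 1/1.04·[0.5176·0.0000 + 0.4824·0.0000] = 0.0000; exercise value = 0.0000 ≤ continuation, so V_uu = 0.0000
Node ud (S = 130.5): continuation = 1/1.04·[0.5176·0.0000 + 0.4824·81.7000] = 37.8925; exercise value = 29.5000 ≤ continuation, so V_ud = 37.8925
Node dd (S = 54): continuation = 1/1.04·[0.5176·81.7000 + 0.4824·127.6000] = 99.8462; exercise value = 106.0000 > continuation, so V_dd = 106.0000 (exercise)
Node u (S = 217.5): continuation = 1/1.04·[0.5176·0.0000 + 0.4824·37.8925] = 17.5746; exercise value = 0.0000 ≤ continuation, so V_u = 17.5746
Node d (S = 90): continuation = 1/1.04·[0.5176·37.8925 + 0.4824·106.0000] = 68.0234; exercise value = 70.0000 > continuation, so V_d = 70.0000 (exercise)
Node 0 (S = 150): continuation = 1/1.04·[0.5176·17.5746 + 0.4824·70.0000] = 41.2136; exercise value = 10.0000 ≤ continuation, so V_0 = 41.2136

$41.21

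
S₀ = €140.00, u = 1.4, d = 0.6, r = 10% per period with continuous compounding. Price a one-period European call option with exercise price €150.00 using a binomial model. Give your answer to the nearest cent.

€26.28

Risk-neutral probability p = (e^0.1 − 0.6)/(1.4 − 0.6) = 0.5052/0.8000 = 0.6315
Terminal stock prices: S_u = 196, S_d = 84
Terminal payoffs (S − K): max(46, 0) = 46, max(-66, 0) = 0
Node 0 (S = 140): V_0 = e^(−0.1)·[0.6315·46.0000 + 0.3685·0.0000] = 26.2831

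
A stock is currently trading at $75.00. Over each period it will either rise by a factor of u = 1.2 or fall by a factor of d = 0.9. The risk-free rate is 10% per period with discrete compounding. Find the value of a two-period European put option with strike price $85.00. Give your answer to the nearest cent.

$3.70

Risk-neutral probability p = (1 + 0.1 − 0.9)/(1.2 − 0.9) = 0.2000/0.3000 = 0.6667
Terminal stock prices: S_uu = 108, S_ud = 81, S_dd = 60.75
Terminal payoffs (K − S): max(-23, 0) = 0, max(4, 0) = 4, max(24.25, 0) = 24.25
Node u (S = 90): V_u = 1/1.1·[0.6667·0.0000 + 0.3333·4.0000] = 1.2121
Node d (S = 67.5): V_d = 1/1.1·[0.6667·4.0000 + 0.3333·24.2500] = 9.7727
Node 0 (S = 75): V_0 = 1/1.1·[0.6667·1.2121 + 0.3333·9.7727] = 3.6961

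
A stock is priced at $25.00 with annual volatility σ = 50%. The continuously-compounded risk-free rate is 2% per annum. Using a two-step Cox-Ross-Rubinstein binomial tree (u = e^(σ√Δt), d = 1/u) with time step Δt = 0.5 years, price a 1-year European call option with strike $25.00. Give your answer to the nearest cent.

$4.58

CRR parameters: u = e^(σ√Δt) = e^(0.5·√0.5) = 1.4241, d = 1/u = 0.7022
Per-period rate: rΔt = 0.02·0.5 = 0.01, so R = e^0.01 = 1.0101
Risk-neutral probability p = (e^0.01 − 0.7022)/(1.4241 − 0.7022) = 0.3079/0.7219 = 0.4264
Terminal stock prices: S_uu = 50.7, S_ud = 25, S_dd = 12.33
Terminal payoffs (S − K): max(25.7, 0) = 25.7, max(0, 0) = 0, max(-12.67, 0) = 0
Node u (S = 35.6): V_u = e^(−0.01)·[0.4264·25.7029 + 0.5736·0.0000] = 10.8517
Node d (S = 17.55): V_d = e^(−0.01)·[0.4264·0.0000 + 0.5736·0.0000] = 0.0000
Node 0 (S = 25): V_0 = e^(−0.01)·[0.4264·10.8517 + 0.5736·0.0000] = 4.5816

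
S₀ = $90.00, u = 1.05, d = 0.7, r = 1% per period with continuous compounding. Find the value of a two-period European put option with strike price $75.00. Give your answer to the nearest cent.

$2.15

Risk-neutral probability p = (e^0.01 − 0.7)/(1.05 − 0.7) = 0.3101/0.3500 = 0.8859
Terminal stock prices: S_uu = 99.23, S_ud = 66.15, S_dd = 44.1
Terminal payoffs (K − S): max(-24.23, 0) = 0, max(8.85, 0) = 8.85, max(30.9, 0) = 30.9
Node u (S = 94.5): V_u = e^(−0.01)·[0.8859·0.0000 + 0.1141·8.8500] = 1.0001
Node d (S = 63): V_d = e^(−0.01)·[0.8859·8.8500 + 0.1141·30.9000] = 11.2537
Node 0 (S = 90): V_0 = e^(−0.01)·[0.8859·1.0001 + 0.1141·11.2537] = 2.1489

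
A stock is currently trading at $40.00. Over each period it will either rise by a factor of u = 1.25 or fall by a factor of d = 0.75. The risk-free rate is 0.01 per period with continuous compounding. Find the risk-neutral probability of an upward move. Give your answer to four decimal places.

p = 0.5201

Risk-neutral probability p = (e^0.01 − 0.75)/(1.25 − 0.75) = 0.2601/0.5000 = 0.5201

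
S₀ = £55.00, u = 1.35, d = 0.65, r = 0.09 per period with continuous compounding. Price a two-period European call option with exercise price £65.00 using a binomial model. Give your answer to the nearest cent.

Risk-neutral probability p = (e^0.09 − 0.65)/(1.35 − 0.65) = 0.4442/0.7000 = 0.6345
Terminal stock prices: S_uu = 100.2, S_ud = 48.26, S_dd = 23.24
Terminal payoffs (S − K): max(35.24, 0) = 35.24, max(-16.74, 0) = 0, max(-41.76, 0) = 0
Node u (S = 74.25): V_u = e^(−0.09)·[0.6345·35.2375 + 0.3655·0.0000] = 20.4350
Node d (S = 35.75): V_d = e^(−0.09)·[0.6345·0.0000 + 0.3655·0.0000] = 0.0000
Node 0 (S = 55): V_0 = e^(−0.09)·[0.6345·20.4350 + 0.3655·0.0000] = 11.8507

£11.85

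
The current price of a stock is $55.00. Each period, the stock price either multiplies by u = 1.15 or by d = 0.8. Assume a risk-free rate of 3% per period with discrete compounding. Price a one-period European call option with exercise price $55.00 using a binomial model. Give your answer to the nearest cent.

Risk-neutral probability p = (1 + 0.03 − 0.8)/(1.15 − 0.8) = 0.2300/0.3500 = 0.6571
Terminal stock prices: S_u = 63.25, S_d = 44
Terminal payoffs (S − K): max(8.25, 0) = 8.25, max(-11, 0) = 0
Node 0 (S = 55): V_0 = 1/1.03·[0.6571·8.2500 + 0.3429·0.0000] = 5.2635

$5.26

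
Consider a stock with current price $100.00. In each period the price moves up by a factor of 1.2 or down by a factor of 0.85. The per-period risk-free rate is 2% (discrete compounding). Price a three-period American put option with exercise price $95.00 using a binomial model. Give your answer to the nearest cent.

Risk-neutral probability p = (1 + 0.02 − 0.85)/(1.2 − 0.85) = 0.1700/0.3500 = 0.4857
Terminal stock prices: S_uuu = 172.8, S_uud = 122.4, S_udd = 86.7, S_ddd = 61.41
Terminal payoffs (K − S): max(-77.8, 0) = 0, max(-27.4, 0) = 0, max(8.3, 0) = 8.3, max(33.59, 0) = 33.59
Node uu (S = 144): continuation = 1/1.02·[0.4857·0.0000 + 0.5143·0.0000] = 0.0000; exercise value = 0.0000 ≤ continuation, so V_uu = 0.0000
Node ud (S = 102): continuation = 1/1.02·[0.4857·0.0000 + 0.5143·8.3000] = 4.1849; exercise value = 0.0000 ≤ continuation, so V_ud = 4.1849
Node dd (S = 72.25): continuation = 1/1.02·[0.4857·8.3000 + 0.5143·33.5875] = 20.8873; exercise value = 22.7500 > continuation, so V_dd = 22.7500 (exercise)
Node u (S = 120): continuation = 1/1.02·[0.4857·0.0000 + 0.5143·4.1849] = 2.1100; exercise value = 0.0000 ≤ continuation, so V_u = 2.1100
Node d (S = 85): continuation = 1/1.02·[0.4857·4.1849 + 0.5143·22.7500] = 13.4634; exercise value = 10.0000 ≤ continuation, so V_d = 13.4634
Node 0 (S = 100): continuation = 1/1.02·[0.4857·2.1100 + 0.5143·13.4634] = 7.7930; exercise value = 0.0000 ≤ continuation, so V_0 = 7.7930

$7.79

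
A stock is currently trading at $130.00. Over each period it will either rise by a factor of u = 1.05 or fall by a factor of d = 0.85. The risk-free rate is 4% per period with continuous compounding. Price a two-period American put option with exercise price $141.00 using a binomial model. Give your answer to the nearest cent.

Risk-neutral probability p = (e^0.04 − 0.85)/(1.05 − 0.85) = 0.1908/0.2000 = 0.9541
Terminal stock prices: S_uu = 143.3, S_ud = 116, S_dd = 93.92
Terminal payoffs (K − S): max(-2.325, 0) = 0, max(24.98, 0) = 24.98, max(47.08, 0) = 47.08
Node u (S = 136.5): continuation = e^(−0.04)·[0.9541·0.0000 + 0.0459·24.9750] = 1.1025; exercise value = 4.5000 > continuation, so V_u = 4.5000 (exercise)
Node d (S = 110.5): continuation = e^(−0.04)·[0.9541·24.9750 + 0.0459·47.0750] = 24.9713; exercise value = 30.5000 > continuation, so V_d = 30.5000 (exercise)
Node 0 (S = 130): continuation = e^(−0.04)·[0.9541·4.5000 + 0.0459·30.5000] = 5.4713; exercise value = 11.0000 > continuation, so V_0 = 11.0000 (exercise)

$11.00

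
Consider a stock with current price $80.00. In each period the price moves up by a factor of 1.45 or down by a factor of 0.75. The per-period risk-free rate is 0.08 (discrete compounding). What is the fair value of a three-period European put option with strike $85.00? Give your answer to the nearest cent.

Risk-neutral probability p = (1 + 0.08 − 0.75)/(1.45 − 0.75) = 0.3300/0.7000 = 0.4714
Terminal stock prices: S_uuu = 243.9, S_uud = 126.1, S_udd = 65.25, S_ddd = 33.75
Terminal payoffs (K − S): max(-158.9, 0) = 0, max(-41.15, 0) = 0, max(19.75, 0) = 19.75, max(51.25, 0) = 51.25
Node uu (S = 168.2): V_uu = 1/1.08·[0.4714·0.0000 + 0.5286·0.0000] = 0.0000
Node ud (S = 87): V_ud = 1/1.08·[0.4714·0.0000 + 0.5286·19.7500] = 9.6660
Node dd (S = 45): V_dd = 1/1.08·[0.4714·19.7500 + 0.5286·51.2500] = 33.7037
Node u (S = 116): V_u = 1/1.08·[0.4714·0.0000 + 0.5286·9.6660] = 4.7307
Node d (S = 60): V_d = 1/1.08·[0.4714·9.6660 + 0.5286·33.7037] = 20.7145
Node 0 (S = 80): V_0 = 1/1.08·[0.4714·4.7307 + 0.5286·20.7145] = 12.2030

$12.20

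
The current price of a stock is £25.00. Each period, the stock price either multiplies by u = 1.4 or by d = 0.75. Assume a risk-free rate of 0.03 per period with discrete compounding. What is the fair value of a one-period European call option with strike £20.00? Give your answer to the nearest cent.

Risk-neutral probability p = (1 + 0.03 − 0.75)/(1.4 − 0.75) = 0.2800/0.6500 = 0.4308
Terminal stock prices: S_u = 35, S_d = 18.75
Terminal payoffs (S − K): max(15, 0) = 15, max(-1.25, 0) = 0
Node 0 (S = 25): V_0 = 1/1.03·[0.4308·15.0000 + 0.5692·0.0000] = 6.2733

£6.27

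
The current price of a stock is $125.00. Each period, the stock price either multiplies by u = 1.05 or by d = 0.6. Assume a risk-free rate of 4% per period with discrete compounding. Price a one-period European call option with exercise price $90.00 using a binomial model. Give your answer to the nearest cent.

$38.78

Risk-neutral probability p = (1 + 0.04 − 0.6)/(1.05 − 0.6) = 0.4400/0.4500 = 0.9778
Terminal stock prices: S_u = 131.2, S_d = 75
Terminal payoffs (S − K): max(41.25, 0) = 41.25, max(-15, 0) = 0
Node 0 (S = 125): V_0 = 1/1.04·[0.9778·41.2500 + 0.0222·0.0000] = 38.7821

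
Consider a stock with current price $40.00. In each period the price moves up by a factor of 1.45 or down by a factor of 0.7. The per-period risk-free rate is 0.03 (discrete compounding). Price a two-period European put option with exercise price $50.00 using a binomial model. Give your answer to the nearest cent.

Risk-neutral probability p = (1 + 0.03 − 0.7)/(1.45 − 0.7) = 0.3300/0.7500 = 0.4400
Terminal stock prices: S_uu = 84.1, S_ud = 40.6, S_dd = 19.6
Terminal payoffs (K − S): max(-34.1, 0) = 0, max(9.4, 0) = 9.4, max(30.4, 0) = 30.4
Node u (S = 58): V_u = 1/1.03·[0.4400·0.0000 + 0.5600·9.4000] = 5.1107
Node d (S = 28): V_d = 1/1.03·[0.4400·9.4000 + 0.5600·30.4000] = 20.5437
Node 0 (S = 40): V_0 = 1/1.03·[0.4400·5.1107 + 0.5600·20.5437] = 13.3526

$13.35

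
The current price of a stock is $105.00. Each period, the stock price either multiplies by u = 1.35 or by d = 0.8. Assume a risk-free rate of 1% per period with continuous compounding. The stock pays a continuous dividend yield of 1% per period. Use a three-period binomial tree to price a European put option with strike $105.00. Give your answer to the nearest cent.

$18.94

Per-period risk-free factor R = e^0.01 = 1.0101; dividend-adjusted growth = e^(0.01−0.01) = 1.0000.
Risk-neutral probability p = (1.0000 − 0.8)/(1.35 − 0.8) = 0.2000/0.5500 = 0.3636
Terminal stock prices: S_uuu = 258.3, S_uud = 153.1, S_udd = 90.72, S_ddd = 53.76
Terminal payoffs (K − S): max(-153.3, 0) = 0, max(-48.09, 0) = 0, max(14.28, 0) = 14.28, max(51.24, 0) = 51.24
Node uu (S = 191.4): V_uu = e^(−0.01)·[0.3636·0.0000 + 0.6364·0.0000] = 0.0000
Node ud (S = 113.4): V_ud = e^(−0.01)·[0.3636·0.0000 + 0.6364·14.2800] = 8.9969
Node dd (S = 67.2): V_dd = e^(−0.01)·[0.3636·14.2800 + 0.6364·51.2400] = 37.4239
Node u (S = 141.8): V_u = e^(−0.01)·[0.3636·0.0000 + 0.6364·8.9969] = 5.6683
Node d (S = 84): V_d = e^(−0.01)·[0.3636·8.9969 + 0.6364·37.4239] = 26.8173
Node 0 (S = 105): V_0 = e^(−0.01)·[0.3636·5.6683 + 0.6364·26.8173] = 18.9364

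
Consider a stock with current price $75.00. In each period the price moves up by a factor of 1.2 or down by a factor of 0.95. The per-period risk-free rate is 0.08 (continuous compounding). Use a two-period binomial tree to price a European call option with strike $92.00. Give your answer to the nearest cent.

$3.88

Risk-neutral probability p = (e^0.08 − 0.95)/(1.2 − 0.95) = 0.1333/0.2500 = 0.5331
Terminal stock prices: S_uu = 108, S_ud = 85.5, S_dd = 67.69
Terminal payoffs (S − K): max(16, 0) = 16, max(-6.5, 0) = 0, max(-24.31, 0) = 0
Node u (S = 90): V_u = e^(−0.08)·[0.5331·16.0000 + 0.4669·0.0000] = 7.8745
Node d (S = 71.25): V_d = e^(−0.08)·[0.5331·0.0000 + 0.4669·0.0000] = 0.0000
Node 0 (S = 75): V_0 = e^(−0.08)·[0.5331·7.8745 + 0.4669·0.0000] = 3.8755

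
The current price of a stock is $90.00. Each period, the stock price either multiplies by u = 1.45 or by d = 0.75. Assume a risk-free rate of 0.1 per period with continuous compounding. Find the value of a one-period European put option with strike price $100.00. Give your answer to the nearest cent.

Risk-neutral probability p = (e^0.1 − 0.75)/(1.45 − 0.75) = 0.3552/0.7000 = 0.5074
Terminal stock prices: S_u = 130.5, S_d = 67.5
Terminal payoffs (K − S): max(-30.5, 0) = 0, max(32.5, 0) = 32.5
Node 0 (S = 90): V_0 = e^(−0.1)·[0.5074·0.0000 + 0.4926·32.5000] = 14.4864

$14.49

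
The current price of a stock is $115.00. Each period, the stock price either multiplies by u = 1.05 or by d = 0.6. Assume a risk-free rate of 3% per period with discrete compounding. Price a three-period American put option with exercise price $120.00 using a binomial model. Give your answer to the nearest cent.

$5.74

Risk-neutral probability p = (1 + 0.03 − 0.6)/(1.05 − 0.6) = 0.4300/0.4500 = 0.9556
Terminal stock prices: S_uuu = 133.1, S_uud = 76.07, S_udd = 43.47, S_ddd = 24.84
Terminal payoffs (K − S): max(-13.13, 0) = 0, max(43.93, 0) = 43.93, max(76.53, 0) = 76.53, max(95.16, 0) = 95.16
Node uu (S = 126.8): continuation = 1/1.03·[0.9556·0.0000 + 0.0444·43.9275] = 1.8955; exercise value = 0.0000 ≤ continuation, so V_uu = 1.8955
Node ud (S = 72.45): continuation = 1/1.03·[0.9556·43.9275 + 0.0444·76.5300] = 44.0549; exercise value = 47.5500 > continuation, so V_ud = 47.5500 (exercise)
Node dd (S = 41.4): continuation = 1/1.03·[0.9556·76.5300 + 0.0444·95.1600] = 75.1049; exercise value = 78.6000 > continuation, so V_dd = 78.6000 (exercise)
Node u (S = 120.8): continuation = 1/1.03·[0.9556·1.8955 + 0.0444·47.5500] = 3.8103; exercise value = 0.0000 ≤ continuation, so V_u = 3.8103
Node d (S = 69): continuation = 1/1.03·[0.9556·47.5500 + 0.0444·78.6000] = 47.5049; exercise value = 51.0000 > continuation, so V_d = 51.0000 (exercise)
Node 0 (S = 115): continuation = 1/1.03·[0.9556·3.8103 + 0.0444·51.0000] = 5.7355; exercise value = 5.0000 ≤ continuation, so V_0 = 5.7355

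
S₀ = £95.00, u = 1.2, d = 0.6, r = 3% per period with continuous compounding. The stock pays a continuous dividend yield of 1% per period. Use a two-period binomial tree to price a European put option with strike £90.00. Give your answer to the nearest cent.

£13.26

Per-period risk-free factor R = e^0.03 = 1.0305; dividend-adjusted growth = e^(0.03−0.01) = 1.0202.
Risk-neutral probability p = (1.0202 − 0.6)/(1.2 − 0.6) = 0.4202/0.6000 = 0.7003
Terminal stock prices: S_uu = 136.8, S_ud = 68.4, S_dd = 34.2
Terminal payoffs (K − S): max(-46.8, 0) = 0, max(21.6, 0) = 21.6, max(55.8, 0) = 55.8
Node u (S = 114): V_u = e^(−0.03)·[0.7003·0.0000 + 0.2997·21.6000] = 6.2815
Node d (S = 57): V_d = e^(−0.03)·[0.7003·21.6000 + 0.2997·55.8000] = 30.9073
Node 0 (S = 95): V_0 = e^(−0.03)·[0.7003·6.2815 + 0.2997·30.9073] = 13.2572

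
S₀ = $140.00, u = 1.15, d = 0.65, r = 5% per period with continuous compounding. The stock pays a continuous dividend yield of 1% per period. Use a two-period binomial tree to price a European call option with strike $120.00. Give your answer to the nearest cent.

Per-period risk-free factor R = e^0.05 = 1.0513; dividend-adjusted growth = e^(0.05−0.01) = 1.0408.
Risk-neutral probability p = (1.0408 − 0.65)/(1.15 − 0.65) = 0.3908/0.5000 = 0.7816
Terminal stock prices: S_uu = 185.1, S_ud = 104.7, S_dd = 59.15
Terminal payoffs (S − K): max(65.15, 0) = 65.15, max(-15.35, 0) = 0, max(-60.85, 0) = 0
Node u (S = 161): V_u = e^(−0.05)·[0.7816·65.1500 + 0.2184·0.0000] = 48.4391
Node d (S = 91): V_d = e^(−0.05)·[0.7816·0.0000 + 0.2184·0.0000] = 0.0000
Node 0 (S = 140): V_0 = e^(−0.05)·[0.7816·48.4391 + 0.2184·0.0000] = 36.0146

$36.01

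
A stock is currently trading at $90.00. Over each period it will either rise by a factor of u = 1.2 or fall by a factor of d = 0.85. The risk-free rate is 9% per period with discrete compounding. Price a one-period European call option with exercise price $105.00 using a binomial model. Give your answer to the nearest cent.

$1.89

Risk-neutral probability p = (1 + 0.09 − 0.85)/(1.2 − 0.85) = 0.2400/0.3500 = 0.6857
Terminal stock prices: S_u = 108, S_d = 76.5
Terminal payoffs (S − K): max(3, 0) = 3, max(-28.5, 0) = 0
Node 0 (S = 90): V_0 = 1/1.09·[0.6857·3.0000 + 0.3143·0.0000] = 1.8873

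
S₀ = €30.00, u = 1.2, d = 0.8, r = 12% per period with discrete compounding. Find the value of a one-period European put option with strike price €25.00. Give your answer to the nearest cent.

Risk-neutral probability p = (1 + 0.12 − 0.8)/(1.2 − 0.8) = 0.3200/0.4000 = 0.8000
Terminal stock prices: S_u = 36, S_d = 24
Terminal payoffs (K − S): max(-11, 0) = 0, max(1, 0) = 1
Node 0 (S = 30): V_0 = 1/1.12·[0.8000·0.0000 + 0.2000·1.0000] = 0.1786

€0.18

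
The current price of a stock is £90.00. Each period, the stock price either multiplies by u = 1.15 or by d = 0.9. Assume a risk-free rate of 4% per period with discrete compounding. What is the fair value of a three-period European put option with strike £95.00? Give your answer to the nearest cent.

£5.45

Risk-neutral probability p = (1 + 0.04 − 0.9)/(1.15 − 0.9) = 0.1400/0.2500 = 0.5600
Terminal stock prices: S_uuu = 136.9, S_uud = 107.1, S_udd = 83.83, S_ddd = 65.61
Terminal payoffs (K − S): max(-41.88, 0) = 0, max(-12.12, 0) = 0, max(11.17, 0) = 11.17, max(29.39, 0) = 29.39
Node uu (S = 119): V_uu = 1/1.04·[0.5600·0.0000 + 0.4400·0.0000] = 0.0000
Node ud (S = 93.15): V_ud = 1/1.04·[0.5600·0.0000 + 0.4400·11.1650] = 4.7237
Node dd (S = 72.9): V_dd = 1/1.04·[0.5600·11.1650 + 0.4400·29.3900] = 18.4462
Node u (S = 103.5): V_u = 1/1.04·[0.5600·0.0000 + 0.4400·4.7237] = 1.9985
Node d (S = 81): V_d = 1/1.04·[0.5600·4.7237 + 0.4400·18.4462] = 10.3476
Node 0 (S = 90): V_0 = 1/1.04·[0.5600·1.9985 + 0.4400·10.3476] = 5.4539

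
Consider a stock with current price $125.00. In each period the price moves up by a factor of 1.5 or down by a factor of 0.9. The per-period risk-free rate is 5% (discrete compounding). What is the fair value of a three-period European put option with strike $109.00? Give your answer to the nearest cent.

Risk-neutral probability p = (1 + 0.05 − 0.9)/(1.5 − 0.9) = 0.1500/0.6000 = 0.2500
Terminal stock prices: S_uuu = 421.9, S_uud = 253.1, S_udd = 151.9, S_ddd = 91.13
Terminal payoffs (K − S): max(-312.9, 0) = 0, max(-144.1, 0) = 0, max(-42.88, 0) = 0, max(17.87, 0) = 17.87
Node uu (S = 281.2): V_uu = 1/1.05·[0.2500·0.0000 + 0.7500·0.0000] = 0.0000
Node ud (S = 168.8): V_ud = 1/1.05·[0.2500·0.0000 + 0.7500·0.0000] = 0.0000
Node dd (S = 101.2): V_dd = 1/1.05·[0.2500·0.0000 + 0.7500·17.8750] = 12.7679
Node u (S = 187.5): V_u = 1/1.05·[0.2500·0.0000 + 0.7500·0.0000] = 0.0000
Node d (S = 112.5): V_d = 1/1.05·[0.2500·0.0000 + 0.7500·12.7679] = 9.1199
Node 0 (S = 125): V_0 = 1/1.05·[0.2500·0.0000 + 0.7500·9.1199] = 6.5142

$6.51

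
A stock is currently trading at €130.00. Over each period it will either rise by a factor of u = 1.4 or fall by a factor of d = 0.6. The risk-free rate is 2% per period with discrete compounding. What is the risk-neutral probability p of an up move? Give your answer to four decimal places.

p = 0.5250

Risk-neutral probability p = (1 + 0.02 − 0.6)/(1.4 − 0.6) = 0.4200/0.8000 = 0.5250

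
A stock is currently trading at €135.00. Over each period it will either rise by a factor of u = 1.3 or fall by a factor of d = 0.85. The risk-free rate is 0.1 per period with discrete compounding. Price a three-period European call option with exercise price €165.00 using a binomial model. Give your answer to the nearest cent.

€25.90

Risk-neutral probability p = (1 + 0.1 − 0.85)/(1.3 − 0.85) = 0.2500/0.4500 = 0.5556
Terminal stock prices: S_uuu = 296.6, S_uud = 193.9, S_udd = 126.8, S_ddd = 82.91
Terminal payoffs (S − K): max(131.6, 0) = 131.6, max(28.93, 0) = 28.93, max(-38.2, 0) = 0, max(-82.09, 0) = 0
Node uu (S = 228.2): V_uu = 1/1.1·[0.5556·131.5950 + 0.4444·28.9275] = 78.1500
Node ud (S = 149.2): V_ud = 1/1.1·[0.5556·28.9275 + 0.4444·0.0000] = 14.6098
Node dd (S = 97.54): V_dd = 1/1.1·[0.5556·0.0000 + 0.4444·0.0000] = 0.0000
Node u (S = 175.5): V_u = 1/1.1·[0.5556·78.1500 + 0.4444·14.6098] = 45.3727
Node d (S = 114.8): V_d = 1/1.1·[0.5556·14.6098 + 0.4444·0.0000] = 7.3787
Node 0 (S = 135): V_0 = 1/1.1·[0.5556·45.3727 + 0.4444·7.3787] = 25.8968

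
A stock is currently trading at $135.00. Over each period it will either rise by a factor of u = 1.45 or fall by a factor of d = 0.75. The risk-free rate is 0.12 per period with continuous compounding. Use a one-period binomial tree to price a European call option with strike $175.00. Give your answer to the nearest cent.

Risk-neutral probability p = (e^0.12 − 0.75)/(1.45 − 0.75) = 0.3775/0.7000 = 0.5393
Terminal stock prices: S_u = 195.8, S_d = 101.2
Terminal payoffs (S − K): max(20.75, 0) = 20.75, max(-73.75, 0) = 0
Node 0 (S = 135): V_0 = e^(−0.12)·[0.5393·20.7500 + 0.4607·0.0000] = 9.9247

$9.92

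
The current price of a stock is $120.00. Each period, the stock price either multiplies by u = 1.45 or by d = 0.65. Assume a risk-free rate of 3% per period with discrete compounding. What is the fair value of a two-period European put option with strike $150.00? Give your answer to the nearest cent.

$43.15

Risk-neutral probability p = (1 + 0.03 − 0.65)/(1.45 − 0.65) = 0.3800/0.8000 = 0.4750
Terminal stock prices: S_uu = 252.3, S_ud = 113.1, S_dd = 50.7
Terminal payoffs (K − S): max(-102.3, 0) = 0, max(36.9, 0) = 36.9, max(99.3, 0) = 99.3
Node u (S = 174): V_u = 1/1.03·[0.4750·0.0000 + 0.5250·36.9000] = 18.8083
Node d (S = 78): V_d = 1/1.03·[0.4750·36.9000 + 0.5250·99.3000] = 67.6311
Node 0 (S = 120): V_0 = 1/1.03·[0.4750·18.8083 + 0.5250·67.6311] = 43.1459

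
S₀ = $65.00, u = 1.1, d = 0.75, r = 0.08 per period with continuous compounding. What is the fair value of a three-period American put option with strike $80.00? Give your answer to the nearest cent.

$15.00

Risk-neutral probability p = (e^0.08 − 0.75)/(1.1 − 0.75) = 0.3333/0.3500 = 0.9522
Terminal stock prices: S_uuu = 86.52, S_uud = 58.99, S_udd = 40.22, S_ddd = 27.42
Terminal payoffs (K − S): max(-6.515, 0) = 0, max(21.01, 0) = 21.01, max(39.78, 0) = 39.78, max(52.58, 0) = 52.58
Node uu (S = 78.65): continuation = e^(−0.08)·[0.9522·0.0000 + 0.0478·21.0125] = 0.9262; exercise value = 1.3500 > continuation, so V_uu = 1.3500 (exercise)
Node ud (S = 53.62): continuation = e^(−0.08)·[0.9522·21.0125 + 0.0478·39.7812] = 20.2243; exercise value = 26.3750 > continuation, so V_ud = 26.3750 (exercise)
Node dd (S = 36.56): continuation = e^(−0.08)·[0.9522·39.7812 + 0.0478·52.5781] = 37.2868; exercise value = 43.4375 > continuation, so V_dd = 43.4375 (exercise)
Node u (S = 71.5): continuation = e^(−0.08)·[0.9522·1.3500 + 0.0478·26.3750] = 2.3493; exercise value = 8.5000 > continuation, so V_u = 8.5000 (exercise)
Node d (S = 48.75): continuation = e^(−0.08)·[0.9522·26.3750 + 0.0478·43.4375] = 25.0993; exercise value = 31.2500 > continuation, so V_d = 31.2500 (exercise)
Node 0 (S = 65): continuation = e^(−0.08)·[0.9522·8.5000 + 0.0478·31.2500] = 8.8493; exercise value = 15.0000 > continuation, so V_0 = 15.0000 (exercise)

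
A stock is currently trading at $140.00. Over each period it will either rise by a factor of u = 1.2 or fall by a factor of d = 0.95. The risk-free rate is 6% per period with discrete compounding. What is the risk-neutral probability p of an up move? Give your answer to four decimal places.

Risk-neutral probability p = (1 + 0.06 − 0.95)/(1.2 − 0.95) = 0.1100/0.2500 = 0.4400

p = 0.4400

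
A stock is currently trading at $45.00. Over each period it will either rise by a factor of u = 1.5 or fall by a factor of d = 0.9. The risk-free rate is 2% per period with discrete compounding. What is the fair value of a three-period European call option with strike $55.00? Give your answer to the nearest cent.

$4.00

Risk-neutral probability p = (1 + 0.02 − 0.9)/(1.5 − 0.9) = 0.1200/0.6000 = 0.2000
Terminal stock prices: S_uuu = 151.9, S_uud = 91.12, S_udd = 54.68, S_ddd = 32.81
Terminal payoffs (S − K): max(96.88, 0) = 96.88, max(36.12, 0) = 36.12, max(-0.325, 0) = 0, max(-22.19, 0) = 0
Node uu (S = 101.2): V_uu = 1/1.02·[0.2000·96.8750 + 0.8000·36.1250] = 47.3284
Node ud (S = 60.75): V_ud = 1/1.02·[0.2000·36.1250 + 0.8000·0.0000] = 7.0833
Node dd (S = 36.45): V_dd = 1/1.02·[0.2000·0.0000 + 0.8000·0.0000] = 0.0000
Node u (S = 67.5): V_u = 1/1.02·[0.2000·47.3284 + 0.8000·7.0833] = 14.8356
Node d (S = 40.5): V_d = 1/1.02·[0.2000·7.0833 + 0.8000·0.0000] = 1.3889
Node 0 (S = 45): V_0 = 1/1.02·[0.2000·14.8356 + 0.8000·1.3889] = 3.9983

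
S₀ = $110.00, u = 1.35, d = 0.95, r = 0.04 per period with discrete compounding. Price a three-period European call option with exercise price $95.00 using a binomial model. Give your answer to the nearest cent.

$25.83

Risk-neutral probability p = (1 + 0.04 − 0.95)/(1.35 − 0.95) = 0.0900/0.4000 = 0.2250
Terminal stock prices: S_uuu = 270.6, S_uud = 190.5, S_udd = 134, S_ddd = 94.31
Terminal payoffs (S − K): max(175.6, 0) = 175.6, max(95.45, 0) = 95.45, max(39.02, 0) = 39.02, max(-0.6888, 0) = 0
Node uu (S = 200.5): V_uu = 1/1.04·[0.2250·175.6413 + 0.7750·95.4513] = 109.1288
Node ud (S = 141.1): V_ud = 1/1.04·[0.2250·95.4513 + 0.7750·39.0213] = 49.7288
Node dd (S = 99.27): V_dd = 1/1.04·[0.2250·39.0213 + 0.7750·0.0000] = 8.4421
Node u (S = 148.5): V_u = 1/1.04·[0.2250·109.1288 + 0.7750·49.7288] = 60.6672
Node d (S = 104.5): V_d = 1/1.04·[0.2250·49.7288 + 0.7750·8.4421] = 17.0496
Node 0 (S = 110): V_0 = 1/1.04·[0.2250·60.6672 + 0.7750·17.0496] = 25.8304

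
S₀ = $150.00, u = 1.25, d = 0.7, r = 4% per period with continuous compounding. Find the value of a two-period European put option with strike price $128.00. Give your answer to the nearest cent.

$7.28

Risk-neutral probability p = (e^0.04 − 0.7)/(1.25 − 0.7) = 0.3408/0.5500 = 0.6197
Terminal stock prices: S_uu = 234.4, S_ud = 131.2, S_dd = 73.5
Terminal payoffs (K − S): max(-106.4, 0) = 0, max(-3.25, 0) = 0, max(54.5, 0) = 54.5
Node u (S = 187.5): V_u = e^(−0.04)·[0.6197·0.0000 + 0.3803·0.0000] = 0.0000
Node d (S = 105): V_d = e^(−0.04)·[0.6197·0.0000 + 0.3803·54.5000] = 19.9160
Node 0 (S = 150): V_0 = e^(−0.04)·[0.6197·0.0000 + 0.3803·19.9160] = 7.2779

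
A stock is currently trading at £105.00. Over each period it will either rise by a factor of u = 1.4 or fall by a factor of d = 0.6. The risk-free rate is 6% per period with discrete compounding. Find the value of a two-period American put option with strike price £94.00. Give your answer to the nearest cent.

Risk-neutral probability p = (1 + 0.06 − 0.6)/(1.4 − 0.6) = 0.4600/0.8000 = 0.5750
Terminal stock prices: S_uu = 205.8, S_ud = 88.2, S_dd = 37.8
Terminal payoffs (K − S): max(-111.8, 0) = 0, max(5.8, 0) = 5.8, max(56.2, 0) = 56.2
Node u (S = 147): continuation = 1/1.06·[0.5750·0.0000 + 0.4250·5.8000] = 2.3255; exercise value = 0.0000 ≤ continuation, so V_u = 2.3255
Node d (S = 63): continuation = 1/1.06·[0.5750·5.8000 + 0.4250·56.2000] = 25.6792; exercise value = 31.0000 > continuation, so V_d = 31.0000 (exercise)
Node 0 (S = 105): continuation = 1/1.06·[0.5750·2.3255 + 0.4250·31.0000] = 13.6907; exercise value = 0.0000 ≤ continuation, so V_0 = 13.6907

£13.69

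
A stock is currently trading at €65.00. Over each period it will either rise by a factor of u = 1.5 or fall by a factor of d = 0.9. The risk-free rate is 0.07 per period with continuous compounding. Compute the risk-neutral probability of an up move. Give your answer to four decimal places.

p = 0.2875

Risk-neutral probability p = (e^0.07 − 0.9)/(1.5 − 0.9) = 0.1725/0.6000 = 0.2875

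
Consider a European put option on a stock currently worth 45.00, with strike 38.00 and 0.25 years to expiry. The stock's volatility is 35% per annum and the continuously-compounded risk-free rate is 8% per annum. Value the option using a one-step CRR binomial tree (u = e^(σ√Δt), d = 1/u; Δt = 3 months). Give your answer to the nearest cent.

CRR parameters: u = e^(σ√Δt) = e^(0.35·√0.25) = 1.1912, d = 1/u = 0.8395
Per-period rate: rΔt = 0.08·0.25 = 0.02, so R = e^0.02 = 1.0202
Risk-neutral probability p = (e^0.02 − 0.8395)/(1.1912 − 0.8395) = 0.1807/0.3518 = 0.5138
Terminal stock prices: S_u = 53.61, S_d = 37.78
Terminal payoffs (K − S): max(-15.61, 0) = 0, max(0.2244, 0) = 0.2244
Node 0 (S = 45): V_0 = e^(−0.02)·[0.5138·0.0000 + 0.4862·0.2244] = 0.1070

0.11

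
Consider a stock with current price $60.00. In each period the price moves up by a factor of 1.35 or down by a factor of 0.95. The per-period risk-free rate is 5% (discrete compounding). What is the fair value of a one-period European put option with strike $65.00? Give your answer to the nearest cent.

$5.71

Risk-neutral probability p = (1 + 0.05 − 0.95)/(1.35 − 0.95) = 0.1000/0.4000 = 0.2500
Terminal stock prices: S_u = 81, S_d = 57
Terminal payoffs (K − S): max(-16, 0) = 0, max(8, 0) = 8
Node 0 (S = 60): V_0 = 1/1.05·[0.2500·0.0000 + 0.7500·8.0000] = 5.7143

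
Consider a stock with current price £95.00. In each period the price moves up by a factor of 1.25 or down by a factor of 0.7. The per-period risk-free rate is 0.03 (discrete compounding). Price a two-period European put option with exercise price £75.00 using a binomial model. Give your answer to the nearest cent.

£4.29

Risk-neutral probability p = (1 + 0.03 − 0.7)/(1.25 − 0.7) = 0.3300/0.5500 = 0.6000
Terminal stock prices: S_uu = 148.4, S_ud = 83.12, S_dd = 46.55
Terminal payoffs (K − S): max(-73.44, 0) = 0, max(-8.125, 0) = 0, max(28.45, 0) = 28.45
Node u (S = 118.8): V_u = 1/1.03·[0.6000·0.0000 + 0.4000·0.0000] = 0.0000
Node d (S = 66.5): V_d = 1/1.03·[0.6000·0.0000 + 0.4000·28.4500] = 11.0485
Node 0 (S = 95): V_0 = 1/1.03·[0.6000·0.0000 + 0.4000·11.0485] = 4.2907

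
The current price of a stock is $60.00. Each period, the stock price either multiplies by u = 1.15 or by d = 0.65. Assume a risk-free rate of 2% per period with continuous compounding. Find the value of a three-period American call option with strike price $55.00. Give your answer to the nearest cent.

$13.86

Risk-neutral probability p = (e^0.02 − 0.65)/(1.15 − 0.65) = 0.3702/0.5000 = 0.7404
Terminal stock prices: S_uuu = 91.25, S_uud = 51.58, S_udd = 29.15, S_ddd = 16.48
Terminal payoffs (S − K): max(36.25, 0) = 36.25, max(-3.422, 0) = 0, max(-25.85, 0) = 0, max(-38.52, 0) = 0
Node uu (S = 79.35): continuation = e^(−0.02)·[0.7404·36.2525 + 0.2596·0.0000] = 26.3100; exercise value = 24.3500 ≤ continuation, so V_uu = 26.3100
Node ud (S = 44.85): continuation = e^(−0.02)·[0.7404·0.0000 + 0.2596·0.0000] = 0.0000; exercise value = 0.0000 ≤ continuation, so V_ud = 0.0000
Node dd (S = 25.35): continuation = e^(−0.02)·[0.7404·0.0000 + 0.2596·0.0000] = 0.0000; exercise value = 0.0000 ≤ continuation, so V_dd = 0.0000
Node u (S = 69): continuation = e^(−0.02)·[0.7404·26.3100 + 0.2596·0.0000] = 19.0942; exercise value = 14.0000 ≤ continuation, so V_u = 19.0942
Node d (S = 39): continuation = e^(−0.02)·[0.7404·0.0000 + 0.2596·0.0000] = 0.0000; exercise value = 0.0000 ≤ continuation, so V_d = 0.0000
Node 0 (S = 60): continuation = e^(−0.02)·[0.7404·19.0942 + 0.2596·0.0000] = 13.8575; exercise value = 5.0000 ≤ continuation, so V_0 = 13.8575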